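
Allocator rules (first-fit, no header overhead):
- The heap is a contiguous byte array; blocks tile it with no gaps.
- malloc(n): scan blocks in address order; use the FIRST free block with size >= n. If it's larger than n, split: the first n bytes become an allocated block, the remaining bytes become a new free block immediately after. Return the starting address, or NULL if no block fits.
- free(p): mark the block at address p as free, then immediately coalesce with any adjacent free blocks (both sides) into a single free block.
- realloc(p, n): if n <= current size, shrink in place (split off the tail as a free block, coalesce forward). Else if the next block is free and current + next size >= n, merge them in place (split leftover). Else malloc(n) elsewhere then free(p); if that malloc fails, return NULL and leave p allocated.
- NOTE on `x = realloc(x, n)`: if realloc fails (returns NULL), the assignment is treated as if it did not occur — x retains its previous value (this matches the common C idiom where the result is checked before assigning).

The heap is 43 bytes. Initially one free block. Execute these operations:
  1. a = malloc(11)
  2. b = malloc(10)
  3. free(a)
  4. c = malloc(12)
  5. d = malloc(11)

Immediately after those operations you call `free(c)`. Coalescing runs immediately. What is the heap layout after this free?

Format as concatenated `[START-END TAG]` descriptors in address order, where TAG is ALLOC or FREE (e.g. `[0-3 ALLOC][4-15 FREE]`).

Op 1: a = malloc(11) -> a = 0; heap: [0-10 ALLOC][11-42 FREE]
Op 2: b = malloc(10) -> b = 11; heap: [0-10 ALLOC][11-20 ALLOC][21-42 FREE]
Op 3: free(a) -> (freed a); heap: [0-10 FREE][11-20 ALLOC][21-42 FREE]
Op 4: c = malloc(12) -> c = 21; heap: [0-10 FREE][11-20 ALLOC][21-32 ALLOC][33-42 FREE]
Op 5: d = malloc(11) -> d = 0; heap: [0-10 ALLOC][11-20 ALLOC][21-32 ALLOC][33-42 FREE]
free(c): c = 21 -> block [21-32 ALLOC]; mark free, coalesce with adjacent free neighbors -> [0-10 ALLOC][11-20 ALLOC][21-42 FREE]

Answer: [0-10 ALLOC][11-20 ALLOC][21-42 FREE]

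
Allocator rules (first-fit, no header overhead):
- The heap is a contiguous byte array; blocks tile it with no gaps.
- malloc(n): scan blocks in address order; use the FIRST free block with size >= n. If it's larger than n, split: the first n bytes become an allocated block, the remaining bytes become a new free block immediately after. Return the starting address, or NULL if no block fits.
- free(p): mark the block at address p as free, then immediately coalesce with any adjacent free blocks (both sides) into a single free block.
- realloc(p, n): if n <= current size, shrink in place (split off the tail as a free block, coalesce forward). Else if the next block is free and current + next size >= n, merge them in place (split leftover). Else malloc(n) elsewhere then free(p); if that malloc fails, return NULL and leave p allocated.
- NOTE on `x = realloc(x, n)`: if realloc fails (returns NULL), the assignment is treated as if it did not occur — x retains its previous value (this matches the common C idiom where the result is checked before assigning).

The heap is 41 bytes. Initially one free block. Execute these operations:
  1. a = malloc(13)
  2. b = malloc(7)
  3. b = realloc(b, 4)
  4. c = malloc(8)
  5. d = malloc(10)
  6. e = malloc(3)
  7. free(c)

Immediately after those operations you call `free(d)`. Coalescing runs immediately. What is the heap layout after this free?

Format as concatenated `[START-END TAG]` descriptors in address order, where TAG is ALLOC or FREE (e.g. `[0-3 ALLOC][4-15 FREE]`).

Op 1: a = malloc(13) -> a = 0; heap: [0-12 ALLOC][13-40 FREE]
Op 2: b = malloc(7) -> b = 13; heap: [0-12 ALLOC][13-19 ALLOC][20-40 FREE]
Op 3: b = realloc(b, 4) -> b = 13; heap: [0-12 ALLOC][13-16 ALLOC][17-40 FREE]
Op 4: c = malloc(8) -> c = 17; heap: [0-12 ALLOC][13-16 ALLOC][17-24 ALLOC][25-40 FREE]
Op 5: d = malloc(10) -> d = 25; heap: [0-12 ALLOC][13-16 ALLOC][17-24 ALLOC][25-34 ALLOC][35-40 FREE]
Op 6: e = malloc(3) -> e = 35; heap: [0-12 ALLOC][13-16 ALLOC][17-24 ALLOC][25-34 ALLOC][35-37 ALLOC][38-40 FREE]
Op 7: free(c) -> (freed c); heap: [0-12 ALLOC][13-16 ALLOC][17-24 FREE][25-34 ALLOC][35-37 ALLOC][38-40 FREE]
free(d): d = 25 -> block [25-34 ALLOC]; mark free, coalesce with adjacent free neighbors -> [0-12 ALLOC][13-16 ALLOC][17-34 FREE][35-37 ALLOC][38-40 FREE]

Answer: [0-12 ALLOC][13-16 ALLOC][17-34 FREE][35-37 ALLOC][38-40 FREE]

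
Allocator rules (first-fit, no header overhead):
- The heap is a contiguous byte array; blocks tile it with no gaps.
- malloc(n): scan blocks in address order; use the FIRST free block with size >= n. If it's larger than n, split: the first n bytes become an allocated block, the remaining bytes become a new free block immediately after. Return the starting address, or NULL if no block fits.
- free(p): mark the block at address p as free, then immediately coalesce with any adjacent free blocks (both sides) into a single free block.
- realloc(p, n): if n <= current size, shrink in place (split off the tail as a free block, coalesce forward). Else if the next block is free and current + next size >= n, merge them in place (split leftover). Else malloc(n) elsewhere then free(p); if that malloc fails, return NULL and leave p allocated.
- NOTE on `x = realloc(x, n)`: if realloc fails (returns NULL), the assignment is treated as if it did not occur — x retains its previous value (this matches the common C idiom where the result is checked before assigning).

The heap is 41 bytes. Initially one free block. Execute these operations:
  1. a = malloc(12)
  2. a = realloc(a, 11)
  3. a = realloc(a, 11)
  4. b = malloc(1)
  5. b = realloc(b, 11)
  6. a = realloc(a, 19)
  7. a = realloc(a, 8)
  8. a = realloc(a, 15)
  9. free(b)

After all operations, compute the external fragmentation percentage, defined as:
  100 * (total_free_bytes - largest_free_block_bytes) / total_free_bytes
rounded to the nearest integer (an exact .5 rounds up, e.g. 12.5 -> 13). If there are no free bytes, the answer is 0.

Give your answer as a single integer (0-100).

Op 1: a = malloc(12) -> a = 0; heap: [0-11 ALLOC][12-40 FREE]
Op 2: a = realloc(a, 11) -> a = 0; heap: [0-10 ALLOC][11-40 FREE]
Op 3: a = realloc(a, 11) -> a = 0; heap: [0-10 ALLOC][11-40 FREE]
Op 4: b = malloc(1) -> b = 11; heap: [0-10 ALLOC][11-11 ALLOC][12-40 FREE]
Op 5: b = realloc(b, 11) -> b = 11; heap: [0-10 ALLOC][11-21 ALLOC][22-40 FREE]
Op 6: a = realloc(a, 19) -> a = 22; heap: [0-10 FREE][11-21 ALLOC][22-40 ALLOC]
Op 7: a = realloc(a, 8) -> a = 22; heap: [0-10 FREE][11-21 ALLOC][22-29 ALLOC][30-40 FREE]
Op 8: a = realloc(a, 15) -> a = 22; heap: [0-10 FREE][11-21 ALLOC][22-36 ALLOC][37-40 FREE]
Op 9: free(b) -> (freed b); heap: [0-21 FREE][22-36 ALLOC][37-40 FREE]
Free blocks: [22 4] total_free=26 largest=22 -> 100*(26-22)/26 = 400/26 ≈ 15.385 -> rounds to 15

Answer: 15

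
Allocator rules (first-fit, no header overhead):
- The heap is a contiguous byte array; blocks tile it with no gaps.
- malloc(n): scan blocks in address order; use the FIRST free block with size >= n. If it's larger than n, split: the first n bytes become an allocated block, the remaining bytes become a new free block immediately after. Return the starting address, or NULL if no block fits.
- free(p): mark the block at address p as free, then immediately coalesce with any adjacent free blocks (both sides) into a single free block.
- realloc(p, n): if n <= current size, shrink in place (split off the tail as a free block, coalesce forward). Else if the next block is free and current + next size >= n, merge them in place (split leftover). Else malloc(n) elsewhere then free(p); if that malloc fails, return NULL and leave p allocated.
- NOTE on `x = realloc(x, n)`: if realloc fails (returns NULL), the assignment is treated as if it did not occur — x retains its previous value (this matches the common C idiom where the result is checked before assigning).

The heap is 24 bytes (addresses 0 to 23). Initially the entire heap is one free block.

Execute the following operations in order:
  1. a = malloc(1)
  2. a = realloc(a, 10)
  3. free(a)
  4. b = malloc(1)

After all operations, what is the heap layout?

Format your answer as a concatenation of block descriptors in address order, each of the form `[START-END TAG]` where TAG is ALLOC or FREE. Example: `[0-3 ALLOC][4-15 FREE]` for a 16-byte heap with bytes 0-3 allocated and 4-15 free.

Answer: [0-0 ALLOC][1-23 FREE]

Derivation:
Op 1: a = malloc(1) -> a = 0; heap: [0-0 ALLOC][1-23 FREE]
Op 2: a = realloc(a, 10) -> a = 0; heap: [0-9 ALLOC][10-23 FREE]
Op 3: free(a) -> (freed a); heap: [0-23 FREE]
Op 4: b = malloc(1) -> b = 0; heap: [0-0 ALLOC][1-23 FREE]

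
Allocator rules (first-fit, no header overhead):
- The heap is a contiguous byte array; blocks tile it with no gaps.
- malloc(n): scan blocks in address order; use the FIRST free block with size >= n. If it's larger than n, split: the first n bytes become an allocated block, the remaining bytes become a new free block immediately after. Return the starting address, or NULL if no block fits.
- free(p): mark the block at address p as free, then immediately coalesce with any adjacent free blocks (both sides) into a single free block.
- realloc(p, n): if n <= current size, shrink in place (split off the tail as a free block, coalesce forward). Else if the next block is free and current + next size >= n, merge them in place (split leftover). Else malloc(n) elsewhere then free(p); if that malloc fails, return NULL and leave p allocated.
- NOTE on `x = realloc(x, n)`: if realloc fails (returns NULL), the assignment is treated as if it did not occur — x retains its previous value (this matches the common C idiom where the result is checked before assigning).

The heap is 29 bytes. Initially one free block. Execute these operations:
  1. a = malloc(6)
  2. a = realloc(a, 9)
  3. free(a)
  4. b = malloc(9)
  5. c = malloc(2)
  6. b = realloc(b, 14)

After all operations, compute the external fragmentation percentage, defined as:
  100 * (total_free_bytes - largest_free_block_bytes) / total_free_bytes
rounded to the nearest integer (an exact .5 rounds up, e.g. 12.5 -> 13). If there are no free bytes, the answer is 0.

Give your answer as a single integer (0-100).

Answer: 31

Derivation:
Op 1: a = malloc(6) -> a = 0; heap: [0-5 ALLOC][6-28 FREE]
Op 2: a = realloc(a, 9) -> a = 0; heap: [0-8 ALLOC][9-28 FREE]
Op 3: free(a) -> (freed a); heap: [0-28 FREE]
Op 4: b = malloc(9) -> b = 0; heap: [0-8 ALLOC][9-28 FREE]
Op 5: c = malloc(2) -> c = 9; heap: [0-8 ALLOC][9-10 ALLOC][11-28 FREE]
Op 6: b = realloc(b, 14) -> b = 11; heap: [0-8 FREE][9-10 ALLOC][11-24 ALLOC][25-28 FREE]
Free blocks: [9 4] total_free=13 largest=9 -> 100*(13-9)/13 = 400/13 ≈ 30.769 -> rounds to 31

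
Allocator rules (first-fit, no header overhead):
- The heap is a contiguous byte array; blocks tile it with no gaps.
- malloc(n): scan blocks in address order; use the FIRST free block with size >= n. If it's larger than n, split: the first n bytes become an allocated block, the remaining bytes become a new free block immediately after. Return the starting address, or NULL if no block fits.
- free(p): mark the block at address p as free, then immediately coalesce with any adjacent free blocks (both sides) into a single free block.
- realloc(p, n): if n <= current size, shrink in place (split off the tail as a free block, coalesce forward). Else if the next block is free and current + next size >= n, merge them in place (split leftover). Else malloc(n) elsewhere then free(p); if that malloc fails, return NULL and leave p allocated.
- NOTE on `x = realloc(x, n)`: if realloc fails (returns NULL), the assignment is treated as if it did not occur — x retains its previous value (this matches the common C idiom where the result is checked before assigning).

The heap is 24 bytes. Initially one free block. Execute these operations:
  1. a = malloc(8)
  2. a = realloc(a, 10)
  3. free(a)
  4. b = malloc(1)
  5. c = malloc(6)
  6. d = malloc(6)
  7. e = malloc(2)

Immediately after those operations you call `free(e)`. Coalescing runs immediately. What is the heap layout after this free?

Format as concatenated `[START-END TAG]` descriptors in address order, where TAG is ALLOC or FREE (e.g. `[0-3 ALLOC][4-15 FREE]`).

Answer: [0-0 ALLOC][1-6 ALLOC][7-12 ALLOC][13-23 FREE]

Derivation:
Op 1: a = malloc(8) -> a = 0; heap: [0-7 ALLOC][8-23 FREE]
Op 2: a = realloc(a, 10) -> a = 0; heap: [0-9 ALLOC][10-23 FREE]
Op 3: free(a) -> (freed a); heap: [0-23 FREE]
Op 4: b = malloc(1) -> b = 0; heap: [0-0 ALLOC][1-23 FREE]
Op 5: c = malloc(6) -> c = 1; heap: [0-0 ALLOC][1-6 ALLOC][7-23 FREE]
Op 6: d = malloc(6) -> d = 7; heap: [0-0 ALLOC][1-6 ALLOC][7-12 ALLOC][13-23 FREE]
Op 7: e = malloc(2) -> e = 13; heap: [0-0 ALLOC][1-6 ALLOC][7-12 ALLOC][13-14 ALLOC][15-23 FREE]
free(e): e = 13 -> block [13-14 ALLOC]; mark free, coalesce with adjacent free neighbors -> [0-0 ALLOC][1-6 ALLOC][7-12 ALLOC][13-23 FREE]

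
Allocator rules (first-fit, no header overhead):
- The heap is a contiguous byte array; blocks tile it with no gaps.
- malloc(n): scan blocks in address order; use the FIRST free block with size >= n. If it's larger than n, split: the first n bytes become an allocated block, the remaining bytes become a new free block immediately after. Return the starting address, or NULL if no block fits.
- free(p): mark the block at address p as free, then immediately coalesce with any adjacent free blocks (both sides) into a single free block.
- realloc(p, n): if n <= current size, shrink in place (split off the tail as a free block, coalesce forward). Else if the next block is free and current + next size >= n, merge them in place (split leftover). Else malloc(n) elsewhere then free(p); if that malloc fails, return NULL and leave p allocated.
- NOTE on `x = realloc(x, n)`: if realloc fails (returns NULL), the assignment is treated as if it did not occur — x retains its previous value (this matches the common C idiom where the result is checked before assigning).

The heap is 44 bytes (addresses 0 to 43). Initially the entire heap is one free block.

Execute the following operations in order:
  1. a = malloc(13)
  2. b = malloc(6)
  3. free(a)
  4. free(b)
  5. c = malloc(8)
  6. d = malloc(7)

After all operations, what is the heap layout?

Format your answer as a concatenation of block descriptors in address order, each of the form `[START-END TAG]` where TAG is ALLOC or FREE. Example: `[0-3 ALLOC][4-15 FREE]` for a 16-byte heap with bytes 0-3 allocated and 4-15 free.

Op 1: a = malloc(13) -> a = 0; heap: [0-12 ALLOC][13-43 FREE]
Op 2: b = malloc(6) -> b = 13; heap: [0-12 ALLOC][13-18 ALLOC][19-43 FREE]
Op 3: free(a) -> (freed a); heap: [0-12 FREE][13-18 ALLOC][19-43 FREE]
Op 4: free(b) -> (freed b); heap: [0-43 FREE]
Op 5: c = malloc(8) -> c = 0; heap: [0-7 ALLOC][8-43 FREE]
Op 6: d = malloc(7) -> d = 8; heap: [0-7 ALLOC][8-14 ALLOC][15-43 FREE]

Answer: [0-7 ALLOC][8-14 ALLOC][15-43 FREE]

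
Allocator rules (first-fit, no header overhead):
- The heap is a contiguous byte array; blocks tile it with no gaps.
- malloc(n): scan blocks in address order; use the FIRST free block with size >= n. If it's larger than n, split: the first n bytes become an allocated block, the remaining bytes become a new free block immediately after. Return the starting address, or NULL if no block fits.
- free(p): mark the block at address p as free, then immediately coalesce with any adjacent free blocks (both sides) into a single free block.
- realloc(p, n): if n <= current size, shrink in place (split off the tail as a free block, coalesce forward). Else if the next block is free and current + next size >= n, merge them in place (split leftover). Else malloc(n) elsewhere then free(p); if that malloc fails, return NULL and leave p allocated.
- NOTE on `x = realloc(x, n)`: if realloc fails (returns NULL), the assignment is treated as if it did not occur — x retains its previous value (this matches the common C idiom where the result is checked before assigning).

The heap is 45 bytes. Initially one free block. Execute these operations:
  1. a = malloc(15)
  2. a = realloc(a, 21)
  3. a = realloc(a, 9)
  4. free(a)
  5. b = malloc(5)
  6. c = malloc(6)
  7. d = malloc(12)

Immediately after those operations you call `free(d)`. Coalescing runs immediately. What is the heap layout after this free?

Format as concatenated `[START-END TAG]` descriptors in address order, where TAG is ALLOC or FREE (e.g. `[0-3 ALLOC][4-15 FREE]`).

Answer: [0-4 ALLOC][5-10 ALLOC][11-44 FREE]

Derivation:
Op 1: a = malloc(15) -> a = 0; heap: [0-14 ALLOC][15-44 FREE]
Op 2: a = realloc(a, 21) -> a = 0; heap: [0-20 ALLOC][21-44 FREE]
Op 3: a = realloc(a, 9) -> a = 0; heap: [0-8 ALLOC][9-44 FREE]
Op 4: free(a) -> (freed a); heap: [0-44 FREE]
Op 5: b = malloc(5) -> b = 0; heap: [0-4 ALLOC][5-44 FREE]
Op 6: c = malloc(6) -> c = 5; heap: [0-4 ALLOC][5-10 ALLOC][11-44 FREE]
Op 7: d = malloc(12) -> d = 11; heap: [0-4 ALLOC][5-10 ALLOC][11-22 ALLOC][23-44 FREE]
free(d): d = 11 -> block [11-22 ALLOC]; mark free, coalesce with adjacent free neighbors -> [0-4 ALLOC][5-10 ALLOC][11-44 FREE]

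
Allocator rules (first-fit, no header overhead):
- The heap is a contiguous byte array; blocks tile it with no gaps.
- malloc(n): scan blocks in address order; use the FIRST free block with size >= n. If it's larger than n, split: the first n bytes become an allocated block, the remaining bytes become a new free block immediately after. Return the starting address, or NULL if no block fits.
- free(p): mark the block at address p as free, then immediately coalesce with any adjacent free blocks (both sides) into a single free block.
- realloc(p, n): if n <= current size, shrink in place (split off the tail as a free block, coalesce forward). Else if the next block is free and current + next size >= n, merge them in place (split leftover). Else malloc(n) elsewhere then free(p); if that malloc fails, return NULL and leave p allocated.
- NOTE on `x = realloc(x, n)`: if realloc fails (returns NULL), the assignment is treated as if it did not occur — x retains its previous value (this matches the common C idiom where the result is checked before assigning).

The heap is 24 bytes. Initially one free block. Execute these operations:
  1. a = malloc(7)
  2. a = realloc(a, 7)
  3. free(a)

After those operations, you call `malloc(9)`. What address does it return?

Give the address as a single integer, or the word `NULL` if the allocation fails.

Op 1: a = malloc(7) -> a = 0; heap: [0-6 ALLOC][7-23 FREE]
Op 2: a = realloc(a, 7) -> a = 0; heap: [0-6 ALLOC][7-23 FREE]
Op 3: free(a) -> (freed a); heap: [0-23 FREE]
malloc(9): first-fit scan over [0-23 FREE] -> 0

Answer: 0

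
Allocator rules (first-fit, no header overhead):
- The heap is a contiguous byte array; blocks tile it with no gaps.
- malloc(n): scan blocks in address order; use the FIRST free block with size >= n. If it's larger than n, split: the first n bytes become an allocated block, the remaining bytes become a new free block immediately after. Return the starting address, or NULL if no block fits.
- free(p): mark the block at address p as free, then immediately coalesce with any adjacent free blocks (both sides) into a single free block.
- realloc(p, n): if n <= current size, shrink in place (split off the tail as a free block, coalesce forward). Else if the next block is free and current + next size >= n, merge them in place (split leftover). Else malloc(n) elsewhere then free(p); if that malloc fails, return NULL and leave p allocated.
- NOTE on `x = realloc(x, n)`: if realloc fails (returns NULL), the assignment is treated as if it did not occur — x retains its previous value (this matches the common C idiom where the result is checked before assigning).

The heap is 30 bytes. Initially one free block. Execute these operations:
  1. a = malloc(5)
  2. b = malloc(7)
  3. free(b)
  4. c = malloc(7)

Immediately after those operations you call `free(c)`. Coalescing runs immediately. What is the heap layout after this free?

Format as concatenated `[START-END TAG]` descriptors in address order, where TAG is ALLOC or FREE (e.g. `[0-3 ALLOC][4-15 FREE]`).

Op 1: a = malloc(5) -> a = 0; heap: [0-4 ALLOC][5-29 FREE]
Op 2: b = malloc(7) -> b = 5; heap: [0-4 ALLOC][5-11 ALLOC][12-29 FREE]
Op 3: free(b) -> (freed b); heap: [0-4 ALLOC][5-29 FREE]
Op 4: c = malloc(7) -> c = 5; heap: [0-4 ALLOC][5-11 ALLOC][12-29 FREE]
free(c): c = 5 -> block [5-11 ALLOC]; mark free, coalesce with adjacent free neighbors -> [0-4 ALLOC][5-29 FREE]

Answer: [0-4 ALLOC][5-29 FREE]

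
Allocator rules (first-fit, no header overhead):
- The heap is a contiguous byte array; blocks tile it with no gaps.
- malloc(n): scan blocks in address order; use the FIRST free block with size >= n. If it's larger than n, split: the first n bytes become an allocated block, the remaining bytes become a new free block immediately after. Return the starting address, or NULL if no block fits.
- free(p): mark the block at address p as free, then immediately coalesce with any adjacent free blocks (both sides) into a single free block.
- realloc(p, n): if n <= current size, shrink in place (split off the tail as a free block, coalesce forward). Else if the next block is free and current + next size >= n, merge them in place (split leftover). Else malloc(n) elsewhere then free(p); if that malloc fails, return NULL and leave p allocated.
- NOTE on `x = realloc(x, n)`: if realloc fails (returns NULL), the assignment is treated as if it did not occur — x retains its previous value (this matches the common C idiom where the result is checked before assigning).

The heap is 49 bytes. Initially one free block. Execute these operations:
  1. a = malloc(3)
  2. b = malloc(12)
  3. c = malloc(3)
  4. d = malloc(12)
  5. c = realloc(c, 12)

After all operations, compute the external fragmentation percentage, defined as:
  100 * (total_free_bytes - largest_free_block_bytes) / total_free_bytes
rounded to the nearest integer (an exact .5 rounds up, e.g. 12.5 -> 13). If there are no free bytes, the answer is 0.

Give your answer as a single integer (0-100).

Op 1: a = malloc(3) -> a = 0; heap: [0-2 ALLOC][3-48 FREE]
Op 2: b = malloc(12) -> b = 3; heap: [0-2 ALLOC][3-14 ALLOC][15-48 FREE]
Op 3: c = malloc(3) -> c = 15; heap: [0-2 ALLOC][3-14 ALLOC][15-17 ALLOC][18-48 FREE]
Op 4: d = malloc(12) -> d = 18; heap: [0-2 ALLOC][3-14 ALLOC][15-17 ALLOC][18-29 ALLOC][30-48 FREE]
Op 5: c = realloc(c, 12) -> c = 30; heap: [0-2 ALLOC][3-14 ALLOC][15-17 FREE][18-29 ALLOC][30-41 ALLOC][42-48 FREE]
Free blocks: [3 7] total_free=10 largest=7 -> 100*(10-7)/10 = 300/10 = 30

Answer: 30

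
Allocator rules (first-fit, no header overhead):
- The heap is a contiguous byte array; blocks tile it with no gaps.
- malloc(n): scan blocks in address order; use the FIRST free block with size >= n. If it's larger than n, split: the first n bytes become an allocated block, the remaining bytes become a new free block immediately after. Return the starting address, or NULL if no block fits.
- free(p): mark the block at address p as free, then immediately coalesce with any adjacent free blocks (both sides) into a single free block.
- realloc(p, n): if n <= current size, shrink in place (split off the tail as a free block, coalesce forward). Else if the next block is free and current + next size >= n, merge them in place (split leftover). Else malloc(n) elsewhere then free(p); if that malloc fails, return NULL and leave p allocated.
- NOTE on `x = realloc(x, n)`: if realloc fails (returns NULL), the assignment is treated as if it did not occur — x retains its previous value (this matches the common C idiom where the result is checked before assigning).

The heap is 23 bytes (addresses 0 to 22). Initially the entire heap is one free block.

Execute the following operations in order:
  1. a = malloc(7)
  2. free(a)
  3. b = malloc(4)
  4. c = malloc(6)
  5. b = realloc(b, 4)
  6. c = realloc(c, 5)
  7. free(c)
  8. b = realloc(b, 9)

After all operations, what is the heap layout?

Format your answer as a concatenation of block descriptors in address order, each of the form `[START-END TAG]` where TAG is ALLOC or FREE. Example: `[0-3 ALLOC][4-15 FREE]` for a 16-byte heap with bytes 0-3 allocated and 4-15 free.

Answer: [0-8 ALLOC][9-22 FREE]

Derivation:
Op 1: a = malloc(7) -> a = 0; heap: [0-6 ALLOC][7-22 FREE]
Op 2: free(a) -> (freed a); heap: [0-22 FREE]
Op 3: b = malloc(4) -> b = 0; heap: [0-3 ALLOC][4-22 FREE]
Op 4: c = malloc(6) -> c = 4; heap: [0-3 ALLOC][4-9 ALLOC][10-22 FREE]
Op 5: b = realloc(b, 4) -> b = 0; heap: [0-3 ALLOC][4-9 ALLOC][10-22 FREE]
Op 6: c = realloc(c, 5) -> c = 4; heap: [0-3 ALLOC][4-8 ALLOC][9-22 FREE]
Op 7: free(c) -> (freed c); heap: [0-3 ALLOC][4-22 FREE]
Op 8: b = realloc(b, 9) -> b = 0; heap: [0-8 ALLOC][9-22 FREE]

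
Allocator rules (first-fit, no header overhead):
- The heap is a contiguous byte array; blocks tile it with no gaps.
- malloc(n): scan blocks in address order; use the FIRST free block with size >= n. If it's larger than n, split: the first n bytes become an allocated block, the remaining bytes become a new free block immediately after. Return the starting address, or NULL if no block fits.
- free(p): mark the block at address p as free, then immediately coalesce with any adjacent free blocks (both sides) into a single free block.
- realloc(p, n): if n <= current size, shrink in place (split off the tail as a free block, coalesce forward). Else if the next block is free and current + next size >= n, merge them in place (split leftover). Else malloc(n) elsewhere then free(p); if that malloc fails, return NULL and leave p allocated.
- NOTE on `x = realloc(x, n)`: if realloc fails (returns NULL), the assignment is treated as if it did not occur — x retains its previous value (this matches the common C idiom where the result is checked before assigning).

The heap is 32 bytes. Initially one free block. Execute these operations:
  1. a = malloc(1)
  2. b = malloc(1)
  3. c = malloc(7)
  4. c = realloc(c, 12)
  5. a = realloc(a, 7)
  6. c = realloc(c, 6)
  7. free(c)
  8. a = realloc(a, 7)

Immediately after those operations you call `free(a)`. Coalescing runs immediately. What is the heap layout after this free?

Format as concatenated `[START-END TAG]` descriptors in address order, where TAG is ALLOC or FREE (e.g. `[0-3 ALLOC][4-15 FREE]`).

Answer: [0-0 FREE][1-1 ALLOC][2-31 FREE]

Derivation:
Op 1: a = malloc(1) -> a = 0; heap: [0-0 ALLOC][1-31 FREE]
Op 2: b = malloc(1) -> b = 1; heap: [0-0 ALLOC][1-1 ALLOC][2-31 FREE]
Op 3: c = malloc(7) -> c = 2; heap: [0-0 ALLOC][1-1 ALLOC][2-8 ALLOC][9-31 FREE]
Op 4: c = realloc(c, 12) -> c = 2; heap: [0-0 ALLOC][1-1 ALLOC][2-13 ALLOC][14-31 FREE]
Op 5: a = realloc(a, 7) -> a = 14; heap: [0-0 FREE][1-1 ALLOC][2-13 ALLOC][14-20 ALLOC][21-31 FREE]
Op 6: c = realloc(c, 6) -> c = 2; heap: [0-0 FREE][1-1 ALLOC][2-7 ALLOC][8-13 FREE][14-20 ALLOC][21-31 FREE]
Op 7: free(c) -> (freed c); heap: [0-0 FREE][1-1 ALLOC][2-13 FREE][14-20 ALLOC][21-31 FREE]
Op 8: a = realloc(a, 7) -> a = 14; heap: [0-0 FREE][1-1 ALLOC][2-13 FREE][14-20 ALLOC][21-31 FREE]
free(a): a = 14 -> block [14-20 ALLOC]; mark free, coalesce with adjacent free neighbors -> [0-0 FREE][1-1 ALLOC][2-31 FREE]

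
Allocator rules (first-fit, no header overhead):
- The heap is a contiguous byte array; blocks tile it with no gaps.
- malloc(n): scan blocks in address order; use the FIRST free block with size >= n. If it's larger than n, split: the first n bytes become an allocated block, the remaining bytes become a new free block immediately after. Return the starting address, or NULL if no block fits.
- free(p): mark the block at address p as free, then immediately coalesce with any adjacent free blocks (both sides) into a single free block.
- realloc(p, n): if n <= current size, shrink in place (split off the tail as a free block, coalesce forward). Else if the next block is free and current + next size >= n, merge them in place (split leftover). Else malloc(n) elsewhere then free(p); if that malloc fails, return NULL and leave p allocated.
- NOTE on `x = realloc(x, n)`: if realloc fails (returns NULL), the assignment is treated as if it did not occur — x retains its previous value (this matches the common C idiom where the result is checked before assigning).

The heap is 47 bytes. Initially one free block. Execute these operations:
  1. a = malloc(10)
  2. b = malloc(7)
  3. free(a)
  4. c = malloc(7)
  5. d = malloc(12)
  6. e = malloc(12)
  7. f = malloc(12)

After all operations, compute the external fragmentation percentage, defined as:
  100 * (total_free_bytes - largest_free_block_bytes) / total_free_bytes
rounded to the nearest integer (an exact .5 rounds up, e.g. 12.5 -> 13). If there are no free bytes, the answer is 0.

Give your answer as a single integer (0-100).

Answer: 33

Derivation:
Op 1: a = malloc(10) -> a = 0; heap: [0-9 ALLOC][10-46 FREE]
Op 2: b = malloc(7) -> b = 10; heap: [0-9 ALLOC][10-16 ALLOC][17-46 FREE]
Op 3: free(a) -> (freed a); heap: [0-9 FREE][10-16 ALLOC][17-46 FREE]
Op 4: c = malloc(7) -> c = 0; heap: [0-6 ALLOC][7-9 FREE][10-16 ALLOC][17-46 FREE]
Op 5: d = malloc(12) -> d = 17; heap: [0-6 ALLOC][7-9 FREE][10-16 ALLOC][17-28 ALLOC][29-46 FREE]
Op 6: e = malloc(12) -> e = 29; heap: [0-6 ALLOC][7-9 FREE][10-16 ALLOC][17-28 ALLOC][29-40 ALLOC][41-46 FREE]
Op 7: f = malloc(12) -> f = NULL; heap: [0-6 ALLOC][7-9 FREE][10-16 ALLOC][17-28 ALLOC][29-40 ALLOC][41-46 FREE]
Free blocks: [3 6] total_free=9 largest=6 -> 100*(9-6)/9 = 300/9 ≈ 33.333 -> rounds to 33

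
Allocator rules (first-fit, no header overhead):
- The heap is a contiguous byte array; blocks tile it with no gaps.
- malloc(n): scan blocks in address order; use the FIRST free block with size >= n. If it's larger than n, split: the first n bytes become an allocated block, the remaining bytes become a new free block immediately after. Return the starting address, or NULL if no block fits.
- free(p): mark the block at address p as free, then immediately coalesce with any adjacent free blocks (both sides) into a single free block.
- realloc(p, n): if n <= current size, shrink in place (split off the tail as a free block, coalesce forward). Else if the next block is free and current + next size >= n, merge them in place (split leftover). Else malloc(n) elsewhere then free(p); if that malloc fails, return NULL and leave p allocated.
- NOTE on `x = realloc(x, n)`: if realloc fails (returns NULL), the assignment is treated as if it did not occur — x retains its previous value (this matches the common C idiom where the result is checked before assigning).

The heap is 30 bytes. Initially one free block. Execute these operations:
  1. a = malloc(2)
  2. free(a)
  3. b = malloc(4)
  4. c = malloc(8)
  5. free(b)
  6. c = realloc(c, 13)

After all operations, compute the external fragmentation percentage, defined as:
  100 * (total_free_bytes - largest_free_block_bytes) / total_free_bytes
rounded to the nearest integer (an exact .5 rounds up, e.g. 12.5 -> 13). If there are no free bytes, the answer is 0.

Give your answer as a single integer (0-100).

Op 1: a = malloc(2) -> a = 0; heap: [0-1 ALLOC][2-29 FREE]
Op 2: free(a) -> (freed a); heap: [0-29 FREE]
Op 3: b = malloc(4) -> b = 0; heap: [0-3 ALLOC][4-29 FREE]
Op 4: c = malloc(8) -> c = 4; heap: [0-3 ALLOC][4-11 ALLOC][12-29 FREE]
Op 5: free(b) -> (freed b); heap: [0-3 FREE][4-11 ALLOC][12-29 FREE]
Op 6: c = realloc(c, 13) -> c = 4; heap: [0-3 FREE][4-16 ALLOC][17-29 FREE]
Free blocks: [4 13] total_free=17 largest=13 -> 100*(17-13)/17 = 400/17 ≈ 23.529 -> rounds to 24

Answer: 24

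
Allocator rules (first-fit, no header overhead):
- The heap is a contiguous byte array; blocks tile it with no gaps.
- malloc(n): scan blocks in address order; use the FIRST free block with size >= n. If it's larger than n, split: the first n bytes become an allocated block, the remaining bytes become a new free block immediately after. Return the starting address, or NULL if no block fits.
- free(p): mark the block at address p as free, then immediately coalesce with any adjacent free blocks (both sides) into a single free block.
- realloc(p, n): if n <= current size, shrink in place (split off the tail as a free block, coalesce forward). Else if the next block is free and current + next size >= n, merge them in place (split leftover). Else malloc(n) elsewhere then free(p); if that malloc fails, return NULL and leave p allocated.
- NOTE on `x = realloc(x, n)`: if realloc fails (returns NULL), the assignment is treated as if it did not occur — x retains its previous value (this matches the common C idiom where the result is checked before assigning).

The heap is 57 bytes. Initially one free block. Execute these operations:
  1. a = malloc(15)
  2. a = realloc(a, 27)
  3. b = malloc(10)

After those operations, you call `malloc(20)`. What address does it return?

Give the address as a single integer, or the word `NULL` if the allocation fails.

Answer: 37

Derivation:
Op 1: a = malloc(15) -> a = 0; heap: [0-14 ALLOC][15-56 FREE]
Op 2: a = realloc(a, 27) -> a = 0; heap: [0-26 ALLOC][27-56 FREE]
Op 3: b = malloc(10) -> b = 27; heap: [0-26 ALLOC][27-36 ALLOC][37-56 FREE]
malloc(20): first-fit scan over [0-26 ALLOC][27-36 ALLOC][37-56 FREE] -> 37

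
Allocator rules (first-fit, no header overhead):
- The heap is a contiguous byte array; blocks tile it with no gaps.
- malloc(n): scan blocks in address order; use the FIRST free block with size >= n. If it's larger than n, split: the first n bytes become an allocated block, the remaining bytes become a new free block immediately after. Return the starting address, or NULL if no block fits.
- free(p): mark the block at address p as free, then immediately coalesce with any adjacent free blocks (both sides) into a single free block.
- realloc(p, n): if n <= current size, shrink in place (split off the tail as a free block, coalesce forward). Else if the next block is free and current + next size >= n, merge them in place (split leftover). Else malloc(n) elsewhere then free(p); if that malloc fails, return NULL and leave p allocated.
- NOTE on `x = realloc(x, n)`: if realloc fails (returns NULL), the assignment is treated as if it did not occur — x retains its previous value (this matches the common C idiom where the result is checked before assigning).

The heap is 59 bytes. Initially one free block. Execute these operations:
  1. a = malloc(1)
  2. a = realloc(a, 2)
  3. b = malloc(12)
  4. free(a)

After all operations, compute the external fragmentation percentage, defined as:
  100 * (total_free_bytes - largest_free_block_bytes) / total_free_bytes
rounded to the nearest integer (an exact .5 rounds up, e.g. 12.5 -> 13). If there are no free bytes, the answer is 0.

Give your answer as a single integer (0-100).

Op 1: a = malloc(1) -> a = 0; heap: [0-0 ALLOC][1-58 FREE]
Op 2: a = realloc(a, 2) -> a = 0; heap: [0-1 ALLOC][2-58 FREE]
Op 3: b = malloc(12) -> b = 2; heap: [0-1 ALLOC][2-13 ALLOC][14-58 FREE]
Op 4: free(a) -> (freed a); heap: [0-1 FREE][2-13 ALLOC][14-58 FREE]
Free blocks: [2 45] total_free=47 largest=45 -> 100*(47-45)/47 = 200/47 ≈ 4.255 -> rounds to 4

Answer: 4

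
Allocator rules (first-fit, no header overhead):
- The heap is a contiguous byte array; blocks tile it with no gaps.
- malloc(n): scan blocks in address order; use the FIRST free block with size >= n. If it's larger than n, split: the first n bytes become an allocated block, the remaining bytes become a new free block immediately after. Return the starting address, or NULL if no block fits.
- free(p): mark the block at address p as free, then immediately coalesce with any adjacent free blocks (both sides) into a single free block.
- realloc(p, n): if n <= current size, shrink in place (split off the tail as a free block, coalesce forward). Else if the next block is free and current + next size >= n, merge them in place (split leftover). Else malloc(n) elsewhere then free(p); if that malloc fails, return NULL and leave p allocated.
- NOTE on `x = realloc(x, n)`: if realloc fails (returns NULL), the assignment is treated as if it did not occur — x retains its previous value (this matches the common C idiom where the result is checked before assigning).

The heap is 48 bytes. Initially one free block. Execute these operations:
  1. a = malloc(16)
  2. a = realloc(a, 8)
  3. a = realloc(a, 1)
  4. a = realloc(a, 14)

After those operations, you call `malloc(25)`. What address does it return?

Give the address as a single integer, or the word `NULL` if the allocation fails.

Answer: 14

Derivation:
Op 1: a = malloc(16) -> a = 0; heap: [0-15 ALLOC][16-47 FREE]
Op 2: a = realloc(a, 8) -> a = 0; heap: [0-7 ALLOC][8-47 FREE]
Op 3: a = realloc(a, 1) -> a = 0; heap: [0-0 ALLOC][1-47 FREE]
Op 4: a = realloc(a, 14) -> a = 0; heap: [0-13 ALLOC][14-47 FREE]
malloc(25): first-fit scan over [0-13 ALLOC][14-47 FREE] -> 14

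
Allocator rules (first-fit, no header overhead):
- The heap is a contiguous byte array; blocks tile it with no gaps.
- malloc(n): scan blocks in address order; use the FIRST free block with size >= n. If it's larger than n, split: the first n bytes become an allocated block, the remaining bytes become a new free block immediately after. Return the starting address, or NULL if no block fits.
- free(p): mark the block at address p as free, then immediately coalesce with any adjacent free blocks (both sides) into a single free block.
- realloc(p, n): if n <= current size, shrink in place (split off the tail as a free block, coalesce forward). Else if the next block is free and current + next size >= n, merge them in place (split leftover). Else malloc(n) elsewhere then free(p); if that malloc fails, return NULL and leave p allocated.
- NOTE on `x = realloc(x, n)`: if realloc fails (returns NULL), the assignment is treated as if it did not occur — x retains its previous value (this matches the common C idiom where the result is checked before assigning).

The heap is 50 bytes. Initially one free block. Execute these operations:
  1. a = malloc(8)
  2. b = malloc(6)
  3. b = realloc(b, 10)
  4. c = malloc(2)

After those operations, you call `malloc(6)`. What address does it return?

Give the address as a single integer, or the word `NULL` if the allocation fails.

Op 1: a = malloc(8) -> a = 0; heap: [0-7 ALLOC][8-49 FREE]
Op 2: b = malloc(6) -> b = 8; heap: [0-7 ALLOC][8-13 ALLOC][14-49 FREE]
Op 3: b = realloc(b, 10) -> b = 8; heap: [0-7 ALLOC][8-17 ALLOC][18-49 FREE]
Op 4: c = malloc(2) -> c = 18; heap: [0-7 ALLOC][8-17 ALLOC][18-19 ALLOC][20-49 FREE]
malloc(6): first-fit scan over [0-7 ALLOC][8-17 ALLOC][18-19 ALLOC][20-49 FREE] -> 20

Answer: 20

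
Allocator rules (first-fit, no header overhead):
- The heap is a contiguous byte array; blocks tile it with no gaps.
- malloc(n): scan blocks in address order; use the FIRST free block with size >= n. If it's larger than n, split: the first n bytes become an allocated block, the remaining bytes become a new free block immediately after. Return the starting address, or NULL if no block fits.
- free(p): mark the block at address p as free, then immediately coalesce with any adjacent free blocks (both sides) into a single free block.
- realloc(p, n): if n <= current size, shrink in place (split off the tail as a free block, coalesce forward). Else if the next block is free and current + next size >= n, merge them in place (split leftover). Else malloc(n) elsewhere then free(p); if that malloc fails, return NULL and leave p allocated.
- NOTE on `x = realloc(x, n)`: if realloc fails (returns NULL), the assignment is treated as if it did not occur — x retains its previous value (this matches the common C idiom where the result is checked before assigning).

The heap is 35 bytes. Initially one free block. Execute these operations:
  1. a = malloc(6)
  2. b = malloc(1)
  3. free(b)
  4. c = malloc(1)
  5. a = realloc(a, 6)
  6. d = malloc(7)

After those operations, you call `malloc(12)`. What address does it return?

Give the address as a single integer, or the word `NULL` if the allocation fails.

Op 1: a = malloc(6) -> a = 0; heap: [0-5 ALLOC][6-34 FREE]
Op 2: b = malloc(1) -> b = 6; heap: [0-5 ALLOC][6-6 ALLOC][7-34 FREE]
Op 3: free(b) -> (freed b); heap: [0-5 ALLOC][6-34 FREE]
Op 4: c = malloc(1) -> c = 6; heap: [0-5 ALLOC][6-6 ALLOC][7-34 FREE]
Op 5: a = realloc(a, 6) -> a = 0; heap: [0-5 ALLOC][6-6 ALLOC][7-34 FREE]
Op 6: d = malloc(7) -> d = 7; heap: [0-5 ALLOC][6-6 ALLOC][7-13 ALLOC][14-34 FREE]
malloc(12): first-fit scan over [0-5 ALLOC][6-6 ALLOC][7-13 ALLOC][14-34 FREE] -> 14

Answer: 14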